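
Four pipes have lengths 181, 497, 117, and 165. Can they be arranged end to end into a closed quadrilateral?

For a quadrilateral, each side must be shorter than the sum of the others.
Here the longest side is 497, but the remaining 3 sides sum to only 463.

No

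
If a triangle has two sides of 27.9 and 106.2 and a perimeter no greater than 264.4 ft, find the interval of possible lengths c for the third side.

Triangle inequality alone gives 78.3 < c < 134.1.
The perimeter condition gives c ≤ 264.4 − 27.9 − 106.2 = 130.3.
Intersecting the two: 78.3 < c ≤ 130.3.

78.3 < c ≤ 130.3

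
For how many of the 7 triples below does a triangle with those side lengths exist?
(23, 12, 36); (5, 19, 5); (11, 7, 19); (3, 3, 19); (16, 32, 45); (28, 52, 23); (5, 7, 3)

2

(12,23,36): 12+23 ≤ 36 → not valid
(5,5,19): 5+5 ≤ 19 → not valid
(7,11,19): 7+11 ≤ 19 → not valid
(3,3,19): 3+3 ≤ 19 → not valid
(16,32,45): 16+32 > 45 → valid
(23,28,52): 23+28 ≤ 52 → not valid
(3,5,7): 3+5 > 7 → valid
2 of the 7 triples form a triangle.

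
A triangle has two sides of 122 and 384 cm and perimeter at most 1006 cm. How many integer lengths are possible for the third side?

Triangle inequality: 262 < x < 506. Perimeter ≤ 1006 gives x ≤ 1006 − 122 − 384 = 500.
So 262 < x ≤ 500; integers 263 through 500: 238 values.

238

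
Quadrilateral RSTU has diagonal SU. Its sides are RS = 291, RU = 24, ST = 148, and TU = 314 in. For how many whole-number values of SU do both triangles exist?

From triangle RSU: 267 < SU < 315.
From triangle TSU: 166 < SU < 462.
Intersection: 267 < SU < 315, so integers 268 through 314: 47 values.

47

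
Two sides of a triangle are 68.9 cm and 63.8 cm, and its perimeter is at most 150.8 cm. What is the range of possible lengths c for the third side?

Triangle inequality alone gives 5.1 < c < 132.7.
The perimeter condition gives c ≤ 150.8 − 68.9 − 63.8 = 18.1.
Intersecting the two: 5.1 < c ≤ 18.1.

5.1 < c ≤ 18.1 cm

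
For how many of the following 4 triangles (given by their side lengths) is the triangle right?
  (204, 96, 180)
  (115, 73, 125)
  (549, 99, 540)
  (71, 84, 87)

(204,96,180): 96²+180² = 41616 = 204² → right
(115,73,125): 73²+115² = 18554 > 15625 = 125² → acute
(549,99,540): 99²+540² = 301401 = 549² → right
(71,84,87): 71²+84² = 12097 > 7569 = 87² → acute
2 of the 4 are right.

2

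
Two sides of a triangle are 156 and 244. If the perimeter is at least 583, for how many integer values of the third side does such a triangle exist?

Triangle inequality: 88 < x < 400. Perimeter ≥ 583 gives x ≥ 583 − 156 − 244 = 183.
So 183 ≤ x < 400; integers 183 through 399: 217 values.

217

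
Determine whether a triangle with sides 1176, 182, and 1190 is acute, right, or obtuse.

Compare the square of the longest side to the sum of squares of the other two: 182² + 1176² = 1416100 = 1190².

right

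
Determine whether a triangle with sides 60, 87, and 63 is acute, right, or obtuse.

right

Compare the square of the longest side to the sum of squares of the other two: 60² + 63² = 7569 = 87².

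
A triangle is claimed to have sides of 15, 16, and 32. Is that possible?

No

The longest side is 32, but the other two sum to only 31.
31 < 32, so the triangle inequality fails.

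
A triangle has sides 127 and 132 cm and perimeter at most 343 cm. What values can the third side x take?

Triangle inequality alone gives 5 < x < 259.
The perimeter condition gives x ≤ 343 − 127 − 132 = 84.
Intersecting the two: 5 < x ≤ 84.

5 < x ≤ 84 cm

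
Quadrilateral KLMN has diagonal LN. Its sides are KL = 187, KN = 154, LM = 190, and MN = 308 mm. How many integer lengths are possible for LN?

222

From triangle KLN: 33 < LN < 341.
From triangle MLN: 118 < LN < 498.
Intersection: 118 < LN < 341, so integers 119 through 340: 222 values.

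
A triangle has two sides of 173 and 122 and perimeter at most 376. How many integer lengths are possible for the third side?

Triangle inequality: 51 < x < 295. Perimeter ≤ 376 gives x ≤ 376 − 173 − 122 = 81.
So 51 < x ≤ 81; integers 52 through 81: 30 values.

30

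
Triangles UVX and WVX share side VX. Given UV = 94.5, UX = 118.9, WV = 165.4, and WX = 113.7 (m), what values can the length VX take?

51.7 < VX < 213.4

From triangle UVX: |94.5 − 118.9| < VX < 94.5 + 118.9, i.e. 24.4 < VX < 213.4.
From triangle WVX: 51.7 < VX < 279.1.
Both must hold, so VX lies in the intersection.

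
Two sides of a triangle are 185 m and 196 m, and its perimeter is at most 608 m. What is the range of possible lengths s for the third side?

Triangle inequality alone gives 11 < s < 381.
The perimeter condition gives s ≤ 608 − 185 − 196 = 227.
Intersecting the two: 11 < s ≤ 227.

11 < s ≤ 227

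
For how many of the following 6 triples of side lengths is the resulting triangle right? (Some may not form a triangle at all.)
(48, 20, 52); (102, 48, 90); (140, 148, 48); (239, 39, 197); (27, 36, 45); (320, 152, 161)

4

(48,20,52): 20²+48² = 2704 = 52² → right
(102,48,90): 48²+90² = 10404 = 102² → right
(140,148,48): 48²+140² = 21904 = 148² → right
(239,39,197): 39+197 ≤ 239, not a triangle
(27,36,45): 27²+36² = 2025 = 45² → right
(320,152,161): 152+161 ≤ 320, not a triangle
4 of the 6 are right.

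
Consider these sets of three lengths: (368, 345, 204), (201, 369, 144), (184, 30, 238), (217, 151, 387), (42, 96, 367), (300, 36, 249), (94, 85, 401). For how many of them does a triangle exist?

(204,345,368): 204+345 > 368 → valid
(144,201,369): 144+201 ≤ 369 → not valid
(30,184,238): 30+184 ≤ 238 → not valid
(151,217,387): 151+217 ≤ 387 → not valid
(42,96,367): 42+96 ≤ 367 → not valid
(36,249,300): 36+249 ≤ 300 → not valid
(85,94,401): 85+94 ≤ 401 → not valid
1 of the 7 triples forms a triangle.

1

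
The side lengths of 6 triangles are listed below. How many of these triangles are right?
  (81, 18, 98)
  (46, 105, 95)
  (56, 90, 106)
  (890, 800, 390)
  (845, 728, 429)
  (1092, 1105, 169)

(81,18,98): 18²+81² = 6885 < 9604 = 98² → obtuse
(46,105,95): 46²+95² = 11141 > 11025 = 105² → acute
(56,90,106): 56²+90² = 11236 = 106² → right
(890,800,390): 390²+800² = 792100 = 890² → right
(845,728,429): 429²+728² = 714025 = 845² → right
(1092,1105,169): 169²+1092² = 1221025 = 1105² → right
4 of the 6 are right.

4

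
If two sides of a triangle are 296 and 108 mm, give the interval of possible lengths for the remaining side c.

188 < c < 404 (mm)

By the triangle inequality, c must be less than 296 + 108 = 404 and greater than |296 − 108| = 188.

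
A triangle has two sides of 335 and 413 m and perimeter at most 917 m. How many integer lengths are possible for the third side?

Triangle inequality: 78 < x < 748. Perimeter ≤ 917 gives x ≤ 917 − 335 − 413 = 169.
So 78 < x ≤ 169; integers 79 through 169: 91 values.

91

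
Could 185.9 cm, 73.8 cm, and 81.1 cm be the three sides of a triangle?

No

The longest side is 185.9, but the other two sum to only 154.9.
154.9 < 185.9, so the triangle inequality fails.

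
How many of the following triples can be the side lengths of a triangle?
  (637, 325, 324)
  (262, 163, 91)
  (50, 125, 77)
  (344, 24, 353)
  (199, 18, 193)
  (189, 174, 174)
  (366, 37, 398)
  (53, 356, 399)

(324,325,637): 324+325 > 637 → valid
(91,163,262): 91+163 ≤ 262 → not valid
(50,77,125): 50+77 > 125 → valid
(24,344,353): 24+344 > 353 → valid
(18,193,199): 18+193 > 199 → valid
(174,174,189): 174+174 > 189 → valid
(37,366,398): 37+366 > 398 → valid
(53,356,399): 53+356 > 399 → valid
7 of the 8 triples form a triangle.

7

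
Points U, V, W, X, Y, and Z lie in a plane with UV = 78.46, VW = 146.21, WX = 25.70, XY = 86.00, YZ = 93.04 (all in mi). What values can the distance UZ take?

0 ≤ UZ ≤ 429.41 mi

The maximum is all hops collinear in one direction: 78.46 + 146.21 + 25.70 + 86.00 + 93.04 = 429.41.
The longest hop is 146.21; the others sum to 283.20. Since 146.21 ≤ 283.20, the path can fold back on itself completely, so the minimum distance is 0.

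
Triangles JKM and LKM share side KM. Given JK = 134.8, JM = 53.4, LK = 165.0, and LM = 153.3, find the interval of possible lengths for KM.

81.4 < KM < 188.2

From triangle JKM: |134.8 − 53.4| < KM < 134.8 + 53.4, i.e. 81.4 < KM < 188.2.
From triangle LKM: 11.7 < KM < 318.3.
Both must hold, so KM lies in the intersection.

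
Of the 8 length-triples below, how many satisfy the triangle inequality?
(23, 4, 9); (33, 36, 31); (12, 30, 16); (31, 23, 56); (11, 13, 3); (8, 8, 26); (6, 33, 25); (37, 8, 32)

(4,9,23): 4+9 ≤ 23 → not valid
(31,33,36): 31+33 > 36 → valid
(12,16,30): 12+16 ≤ 30 → not valid
(23,31,56): 23+31 ≤ 56 → not valid
(3,11,13): 3+11 > 13 → valid
(8,8,26): 8+8 ≤ 26 → not valid
(6,25,33): 6+25 ≤ 33 → not valid
(8,32,37): 8+32 > 37 → valid
3 of the 8 triples form a triangle.

3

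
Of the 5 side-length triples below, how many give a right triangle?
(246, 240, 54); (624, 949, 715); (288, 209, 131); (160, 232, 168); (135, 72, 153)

4

(246,240,54): 54²+240² = 60516 = 246² → right
(624,949,715): 624²+715² = 900601 = 949² → right
(288,209,131): 131²+209² = 60842 < 82944 = 288² → obtuse
(160,232,168): 160²+168² = 53824 = 232² → right
(135,72,153): 72²+135² = 23409 = 153² → right
4 of the 5 are right.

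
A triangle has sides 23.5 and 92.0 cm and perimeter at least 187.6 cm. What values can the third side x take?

72.1 ≤ x < 115.5

Triangle inequality alone gives 68.5 < x < 115.5.
The perimeter condition gives x ≥ 187.6 − 23.5 − 92.0 = 72.1.
Intersecting the two: 72.1 ≤ x < 115.5.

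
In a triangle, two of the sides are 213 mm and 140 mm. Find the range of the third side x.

73 < x < 353 (mm)

By the triangle inequality, x must be less than 213 + 140 = 353 and greater than |213 − 140| = 73.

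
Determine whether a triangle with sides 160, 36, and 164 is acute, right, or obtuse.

Compare the square of the longest side to the sum of squares of the other two: 36² + 160² = 26896 = 164².

right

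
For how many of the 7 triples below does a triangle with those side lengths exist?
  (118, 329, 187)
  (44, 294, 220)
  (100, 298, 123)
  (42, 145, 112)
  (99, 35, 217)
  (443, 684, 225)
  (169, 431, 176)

(118,187,329): 118+187 ≤ 329 → not valid
(44,220,294): 44+220 ≤ 294 → not valid
(100,123,298): 100+123 ≤ 298 → not valid
(42,112,145): 42+112 > 145 → valid
(35,99,217): 35+99 ≤ 217 → not valid
(225,443,684): 225+443 ≤ 684 → not valid
(169,176,431): 169+176 ≤ 431 → not valid
1 of the 7 triples forms a triangle.

1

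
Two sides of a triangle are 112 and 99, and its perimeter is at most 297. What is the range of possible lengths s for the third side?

Triangle inequality alone gives 13 < s < 211.
The perimeter condition gives s ≤ 297 − 112 − 99 = 86.
Intersecting the two: 13 < s ≤ 86.

13 < s ≤ 86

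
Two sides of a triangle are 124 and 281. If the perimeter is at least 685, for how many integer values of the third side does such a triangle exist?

125

Triangle inequality: 157 < x < 405. Perimeter ≥ 685 gives x ≥ 685 − 124 − 281 = 280.
So 280 ≤ x < 405; integers 280 through 404: 125 values.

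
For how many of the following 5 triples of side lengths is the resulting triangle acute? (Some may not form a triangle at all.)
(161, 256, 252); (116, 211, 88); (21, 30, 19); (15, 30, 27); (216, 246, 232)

3

(161,256,252): 161²+252² = 89425 > 65536 = 256² → acute
(116,211,88): 88+116 ≤ 211, not a triangle
(21,30,19): 19²+21² = 802 < 900 = 30² → obtuse
(15,30,27): 15²+27² = 954 > 900 = 30² → acute
(216,246,232): 216²+232² = 100480 > 60516 = 246² → acute
3 of the 5 are acute.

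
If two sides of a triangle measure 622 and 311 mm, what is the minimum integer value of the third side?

The third side must be strictly greater than |622 − 311| = 311.
The smallest integer above 311 is 312.

312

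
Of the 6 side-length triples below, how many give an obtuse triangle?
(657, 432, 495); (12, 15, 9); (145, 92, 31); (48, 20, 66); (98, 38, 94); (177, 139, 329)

(657,432,495): 432²+495² = 431649 = 657² → right
(12,15,9): 9²+12² = 225 = 15² → right
(145,92,31): 31+92 ≤ 145, not a triangle
(48,20,66): 20²+48² = 2704 < 4356 = 66² → obtuse
(98,38,94): 38²+94² = 10280 > 9604 = 98² → acute
(177,139,329): 139+177 ≤ 329, not a triangle
1 of the 6 is obtuse.

1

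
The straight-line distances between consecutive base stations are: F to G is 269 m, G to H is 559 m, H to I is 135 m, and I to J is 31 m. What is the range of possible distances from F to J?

The maximum is all hops collinear in one direction: 269 + 559 + 135 + 31 = 994.
The longest hop is 559; the others sum to 435. Folding the others back against it leaves at least 559 − 435 = 124.

124 ≤ FJ ≤ 994 m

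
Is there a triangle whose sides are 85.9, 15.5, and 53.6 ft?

No

The longest side is 85.9, but the other two sum to only 69.1.
69.1 < 85.9, so the triangle inequality fails.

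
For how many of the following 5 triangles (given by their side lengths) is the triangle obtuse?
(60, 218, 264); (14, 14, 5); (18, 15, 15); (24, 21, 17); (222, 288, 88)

(60,218,264): 60²+218² = 51124 < 69696 = 264² → obtuse
(14,14,5): 5²+14² = 221 > 196 = 14² → acute
(18,15,15): 15²+15² = 450 > 324 = 18² → acute
(24,21,17): 17²+21² = 730 > 576 = 24² → acute
(222,288,88): 88²+222² = 57028 < 82944 = 288² → obtuse
2 of the 5 are obtuse.

2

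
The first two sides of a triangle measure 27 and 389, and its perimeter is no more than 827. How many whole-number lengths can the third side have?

Triangle inequality: 362 < x < 416. Perimeter ≤ 827 gives x ≤ 827 − 27 − 389 = 411.
So 362 < x ≤ 411; integers 363 through 411: 49 values.

49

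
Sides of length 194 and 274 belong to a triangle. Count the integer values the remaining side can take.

387

The third side lies in the open interval (80, 468).
Integers from 81 to 467 inclusive: 467 − 81 + 1 = 387.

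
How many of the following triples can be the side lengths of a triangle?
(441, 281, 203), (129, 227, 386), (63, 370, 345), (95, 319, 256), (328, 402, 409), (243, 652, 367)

4

(203,281,441): 203+281 > 441 → valid
(129,227,386): 129+227 ≤ 386 → not valid
(63,345,370): 63+345 > 370 → valid
(95,256,319): 95+256 > 319 → valid
(328,402,409): 328+402 > 409 → valid
(243,367,652): 243+367 ≤ 652 → not valid
4 of the 6 triples form a triangle.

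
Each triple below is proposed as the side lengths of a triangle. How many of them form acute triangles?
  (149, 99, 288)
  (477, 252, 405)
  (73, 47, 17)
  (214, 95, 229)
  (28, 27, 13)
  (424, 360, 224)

2

(149,99,288): 99+149 ≤ 288, not a triangle
(477,252,405): 252²+405² = 227529 = 477² → right
(73,47,17): 17+47 ≤ 73, not a triangle
(214,95,229): 95²+214² = 54821 > 52441 = 229² → acute
(28,27,13): 13²+27² = 898 > 784 = 28² → acute
(424,360,224): 224²+360² = 179776 = 424² → right
2 of the 6 are acute.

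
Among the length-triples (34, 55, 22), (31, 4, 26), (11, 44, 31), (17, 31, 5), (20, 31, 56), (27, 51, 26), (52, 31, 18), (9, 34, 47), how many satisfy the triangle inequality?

(22,34,55): 22+34 > 55 → valid
(4,26,31): 4+26 ≤ 31 → not valid
(11,31,44): 11+31 ≤ 44 → not valid
(5,17,31): 5+17 ≤ 31 → not valid
(20,31,56): 20+31 ≤ 56 → not valid
(26,27,51): 26+27 > 51 → valid
(18,31,52): 18+31 ≤ 52 → not valid
(9,34,47): 9+34 ≤ 47 → not valid
2 of the 8 triples form a triangle.

2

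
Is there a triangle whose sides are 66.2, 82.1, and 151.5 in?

The longest side is 151.5, but the other two sum to only 148.3.
148.3 < 151.5, so the triangle inequality fails.

No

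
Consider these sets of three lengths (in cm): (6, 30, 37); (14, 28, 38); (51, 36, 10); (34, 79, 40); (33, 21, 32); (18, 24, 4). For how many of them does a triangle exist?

(6,30,37): 6+30 ≤ 37 → not valid
(14,28,38): 14+28 > 38 → valid
(10,36,51): 10+36 ≤ 51 → not valid
(34,40,79): 34+40 ≤ 79 → not valid
(21,32,33): 21+32 > 33 → valid
(4,18,24): 4+18 ≤ 24 → not valid
2 of the 6 triples form a triangle.

2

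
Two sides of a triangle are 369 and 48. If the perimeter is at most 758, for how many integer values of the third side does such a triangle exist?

20

Triangle inequality: 321 < x < 417. Perimeter ≤ 758 gives x ≤ 758 − 369 − 48 = 341.
So 321 < x ≤ 341; integers 322 through 341: 20 values.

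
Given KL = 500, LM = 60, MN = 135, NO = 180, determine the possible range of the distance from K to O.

125 ≤ KO ≤ 875

The maximum is all hops collinear in one direction: 500 + 60 + 135 + 180 = 875.
The longest hop is 500; the others sum to 375. Folding the others back against it leaves at least 500 − 375 = 125.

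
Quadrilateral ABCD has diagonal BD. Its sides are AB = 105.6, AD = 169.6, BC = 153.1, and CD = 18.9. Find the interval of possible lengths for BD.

134.2 < BD < 172.0

From triangle ABD: |105.6 − 169.6| < BD < 105.6 + 169.6, i.e. 64.0 < BD < 275.2.
From triangle CBD: 134.2 < BD < 172.0.
Both must hold, so BD lies in the intersection.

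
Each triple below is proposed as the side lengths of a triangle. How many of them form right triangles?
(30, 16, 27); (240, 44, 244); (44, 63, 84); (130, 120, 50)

2

(30,16,27): 16²+27² = 985 > 900 = 30² → acute
(240,44,244): 44²+240² = 59536 = 244² → right
(44,63,84): 44²+63² = 5905 < 7056 = 84² → obtuse
(130,120,50): 50²+120² = 16900 = 130² → right
2 of the 4 are right.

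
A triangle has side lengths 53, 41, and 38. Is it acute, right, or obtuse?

Compare the square of the longest side to the sum of squares of the other two: 38² + 41² = 3125 > 2809 = 53².

acute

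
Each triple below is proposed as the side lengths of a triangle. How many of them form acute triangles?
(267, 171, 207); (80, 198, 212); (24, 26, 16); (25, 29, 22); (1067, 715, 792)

(267,171,207): 171²+207² = 72090 > 71289 = 267² → acute
(80,198,212): 80²+198² = 45604 > 44944 = 212² → acute
(24,26,16): 16²+24² = 832 > 676 = 26² → acute
(25,29,22): 22²+25² = 1109 > 841 = 29² → acute
(1067,715,792): 715²+792² = 1138489 = 1067² → right
4 of the 5 are acute.

4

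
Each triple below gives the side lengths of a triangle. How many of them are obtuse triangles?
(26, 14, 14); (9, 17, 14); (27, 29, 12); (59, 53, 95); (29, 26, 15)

(26,14,14): 14²+14² = 392 < 676 = 26² → obtuse
(9,17,14): 9²+14² = 277 < 289 = 17² → obtuse
(27,29,12): 12²+27² = 873 > 841 = 29² → acute
(59,53,95): 53²+59² = 6290 < 9025 = 95² → obtuse
(29,26,15): 15²+26² = 901 > 841 = 29² → acute
3 of the 5 are obtuse.

3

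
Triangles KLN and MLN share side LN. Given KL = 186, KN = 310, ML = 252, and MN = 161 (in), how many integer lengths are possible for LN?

288

From triangle KLN: 124 < LN < 496.
From triangle MLN: 91 < LN < 413.
Intersection: 124 < LN < 413, so integers 125 through 412: 288 values.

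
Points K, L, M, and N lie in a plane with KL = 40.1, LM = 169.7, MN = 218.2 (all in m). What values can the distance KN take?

8.4 ≤ KN ≤ 428.0 m

The maximum is all hops collinear in one direction: 40.1 + 169.7 + 218.2 = 428.0.
The longest hop is 218.2; the others sum to 209.8. Folding the others back against it leaves at least 218.2 − 209.8 = 8.4.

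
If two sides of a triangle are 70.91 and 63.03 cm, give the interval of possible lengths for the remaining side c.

By the triangle inequality, c must be less than 70.91 + 63.03 = 133.94 and greater than |70.91 − 63.03| = 7.88.

7.88 < c < 133.94 (cm)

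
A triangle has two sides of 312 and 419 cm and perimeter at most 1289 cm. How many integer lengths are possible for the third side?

Triangle inequality: 107 < x < 731. Perimeter ≤ 1289 gives x ≤ 1289 − 312 − 419 = 558.
So 107 < x ≤ 558; integers 108 through 558: 451 values.

451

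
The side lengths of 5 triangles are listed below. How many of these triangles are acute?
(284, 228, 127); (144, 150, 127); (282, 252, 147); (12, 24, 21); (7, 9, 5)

(284,228,127): 127²+228² = 68113 < 80656 = 284² → obtuse
(144,150,127): 127²+144² = 36865 > 22500 = 150² → acute
(282,252,147): 147²+252² = 85113 > 79524 = 282² → acute
(12,24,21): 12²+21² = 585 > 576 = 24² → acute
(7,9,5): 5²+7² = 74 < 81 = 9² → obtuse
3 of the 5 are acute.

3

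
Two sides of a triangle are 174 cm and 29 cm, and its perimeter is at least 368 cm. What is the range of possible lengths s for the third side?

165 ≤ s < 203 cm

Triangle inequality alone gives 145 < s < 203.
The perimeter condition gives s ≥ 368 − 174 − 29 = 165.
Intersecting the two: 165 ≤ s < 203.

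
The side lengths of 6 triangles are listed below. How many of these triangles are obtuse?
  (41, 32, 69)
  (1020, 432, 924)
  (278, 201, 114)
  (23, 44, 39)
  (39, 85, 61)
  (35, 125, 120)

(41,32,69): 32²+41² = 2705 < 4761 = 69² → obtuse
(1020,432,924): 432²+924² = 1040400 = 1020² → right
(278,201,114): 114²+201² = 53397 < 77284 = 278² → obtuse
(23,44,39): 23²+39² = 2050 > 1936 = 44² → acute
(39,85,61): 39²+61² = 5242 < 7225 = 85² → obtuse
(35,125,120): 35²+120² = 15625 = 125² → right
3 of the 6 are obtuse.

3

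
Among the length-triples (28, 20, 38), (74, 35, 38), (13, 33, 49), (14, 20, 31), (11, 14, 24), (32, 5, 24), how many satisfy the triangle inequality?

(20,28,38): 20+28 > 38 → valid
(35,38,74): 35+38 ≤ 74 → not valid
(13,33,49): 13+33 ≤ 49 → not valid
(14,20,31): 14+20 > 31 → valid
(11,14,24): 11+14 > 24 → valid
(5,24,32): 5+24 ≤ 32 → not valid
3 of the 6 triples form a triangle.

3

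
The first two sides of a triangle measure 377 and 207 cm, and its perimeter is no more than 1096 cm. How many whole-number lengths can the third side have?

342

Triangle inequality: 170 < x < 584. Perimeter ≤ 1096 gives x ≤ 1096 − 377 − 207 = 512.
So 170 < x ≤ 512; integers 171 through 512: 342 values.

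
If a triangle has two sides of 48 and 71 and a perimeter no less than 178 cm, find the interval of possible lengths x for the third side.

59 ≤ x < 119

Triangle inequality alone gives 23 < x < 119.
The perimeter condition gives x ≥ 178 − 48 − 71 = 59.
Intersecting the two: 59 ≤ x < 119.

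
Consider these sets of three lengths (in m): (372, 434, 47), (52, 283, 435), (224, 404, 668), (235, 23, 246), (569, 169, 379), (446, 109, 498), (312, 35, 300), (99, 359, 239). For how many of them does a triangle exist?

3

(47,372,434): 47+372 ≤ 434 → not valid
(52,283,435): 52+283 ≤ 435 → not valid
(224,404,668): 224+404 ≤ 668 → not valid
(23,235,246): 23+235 > 246 → valid
(169,379,569): 169+379 ≤ 569 → not valid
(109,446,498): 109+446 > 498 → valid
(35,300,312): 35+300 > 312 → valid
(99,239,359): 99+239 ≤ 359 → not valid
3 of the 8 triples form a triangle.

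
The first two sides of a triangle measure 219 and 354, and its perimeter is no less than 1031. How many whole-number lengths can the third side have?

Triangle inequality: 135 < x < 573. Perimeter ≥ 1031 gives x ≥ 1031 − 219 − 354 = 458.
So 458 ≤ x < 573; integers 458 through 572: 115 values.

115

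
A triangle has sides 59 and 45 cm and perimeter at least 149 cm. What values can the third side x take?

45 ≤ x < 104

Triangle inequality alone gives 14 < x < 104.
The perimeter condition gives x ≥ 149 − 59 − 45 = 45.
Intersecting the two: 45 ≤ x < 104.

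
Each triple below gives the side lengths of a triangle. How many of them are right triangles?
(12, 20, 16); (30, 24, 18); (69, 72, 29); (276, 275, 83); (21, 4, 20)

2

(12,20,16): 12²+16² = 400 = 20² → right
(30,24,18): 18²+24² = 900 = 30² → right
(69,72,29): 29²+69² = 5602 > 5184 = 72² → acute
(276,275,83): 83²+275² = 82514 > 76176 = 276² → acute
(21,4,20): 4²+20² = 416 < 441 = 21² → obtuse
2 of the 5 are right.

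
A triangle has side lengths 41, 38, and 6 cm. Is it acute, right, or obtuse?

obtuse

Compare the square of the longest side to the sum of squares of the other two: 6² + 38² = 1480 < 1681 = 41².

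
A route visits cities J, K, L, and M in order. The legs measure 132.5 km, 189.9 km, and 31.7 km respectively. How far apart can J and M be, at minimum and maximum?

The maximum is all hops collinear in one direction: 132.5 + 189.9 + 31.7 = 354.1.
The longest hop is 189.9; the others sum to 164.2. Folding the others back against it leaves at least 189.9 − 164.2 = 25.7.

25.7 ≤ JM ≤ 354.1 km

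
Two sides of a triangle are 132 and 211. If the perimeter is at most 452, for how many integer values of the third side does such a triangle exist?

30

Triangle inequality: 79 < x < 343. Perimeter ≤ 452 gives x ≤ 452 − 132 − 211 = 109.
So 79 < x ≤ 109; integers 80 through 109: 30 values.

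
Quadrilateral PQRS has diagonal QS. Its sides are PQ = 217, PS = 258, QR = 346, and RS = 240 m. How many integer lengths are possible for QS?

From triangle PQS: 41 < QS < 475.
From triangle RQS: 106 < QS < 586.
Intersection: 106 < QS < 475, so integers 107 through 474: 368 values.

368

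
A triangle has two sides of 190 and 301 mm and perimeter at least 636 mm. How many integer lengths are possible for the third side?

Triangle inequality: 111 < x < 491. Perimeter ≥ 636 gives x ≥ 636 − 190 − 301 = 145.
So 145 ≤ x < 491; integers 145 through 490: 346 values.

346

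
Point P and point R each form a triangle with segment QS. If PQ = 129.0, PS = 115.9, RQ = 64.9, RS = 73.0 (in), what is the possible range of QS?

13.1 < QS < 137.9

From triangle PQS: |129.0 − 115.9| < QS < 129.0 + 115.9, i.e. 13.1 < QS < 244.9.
From triangle RQS: 8.1 < QS < 137.9.
Both must hold, so QS lies in the intersection.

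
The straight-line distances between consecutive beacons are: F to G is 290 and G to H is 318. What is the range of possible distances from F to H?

28 ≤ FH ≤ 608

By the triangle inequality, |290 − 318| ≤ FH ≤ 290 + 318.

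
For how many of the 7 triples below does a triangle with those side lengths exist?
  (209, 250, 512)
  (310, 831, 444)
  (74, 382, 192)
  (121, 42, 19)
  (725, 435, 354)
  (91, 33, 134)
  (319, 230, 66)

1

(209,250,512): 209+250 ≤ 512 → not valid
(310,444,831): 310+444 ≤ 831 → not valid
(74,192,382): 74+192 ≤ 382 → not valid
(19,42,121): 19+42 ≤ 121 → not valid
(354,435,725): 354+435 > 725 → valid
(33,91,134): 33+91 ≤ 134 → not valid
(66,230,319): 66+230 ≤ 319 → not valid
1 of the 7 triples forms a triangle.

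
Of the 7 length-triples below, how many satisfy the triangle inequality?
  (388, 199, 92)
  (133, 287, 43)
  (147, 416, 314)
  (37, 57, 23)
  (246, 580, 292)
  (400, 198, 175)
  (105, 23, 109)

3

(92,199,388): 92+199 ≤ 388 → not valid
(43,133,287): 43+133 ≤ 287 → not valid
(147,314,416): 147+314 > 416 → valid
(23,37,57): 23+37 > 57 → valid
(246,292,580): 246+292 ≤ 580 → not valid
(175,198,400): 175+198 ≤ 400 → not valid
(23,105,109): 23+105 > 109 → valid
3 of the 7 triples form a triangle.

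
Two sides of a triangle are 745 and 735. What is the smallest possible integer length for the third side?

11

The third side must be strictly greater than |745 − 735| = 10.
The smallest integer above 10 is 11.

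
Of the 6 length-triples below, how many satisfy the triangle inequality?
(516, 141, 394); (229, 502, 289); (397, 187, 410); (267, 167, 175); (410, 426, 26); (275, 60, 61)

5

(141,394,516): 141+394 > 516 → valid
(229,289,502): 229+289 > 502 → valid
(187,397,410): 187+397 > 410 → valid
(167,175,267): 167+175 > 267 → valid
(26,410,426): 26+410 > 426 → valid
(60,61,275): 60+61 ≤ 275 → not valid
5 of the 6 triples form a triangle.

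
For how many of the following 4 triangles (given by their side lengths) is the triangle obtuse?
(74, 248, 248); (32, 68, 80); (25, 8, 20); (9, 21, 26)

3

(74,248,248): 74²+248² = 66980 > 61504 = 248² → acute
(32,68,80): 32²+68² = 5648 < 6400 = 80² → obtuse
(25,8,20): 8²+20² = 464 < 625 = 25² → obtuse
(9,21,26): 9²+21² = 522 < 676 = 26² → obtuse
3 of the 4 are obtuse.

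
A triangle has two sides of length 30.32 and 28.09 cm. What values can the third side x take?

2.23 < x < 58.41 (cm)

By the triangle inequality, x must be less than 30.32 + 28.09 = 58.41 and greater than |30.32 − 28.09| = 2.23.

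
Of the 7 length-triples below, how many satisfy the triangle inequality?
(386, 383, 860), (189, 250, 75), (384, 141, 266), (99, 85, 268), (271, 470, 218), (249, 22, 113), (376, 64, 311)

3

(383,386,860): 383+386 ≤ 860 → not valid
(75,189,250): 75+189 > 250 → valid
(141,266,384): 141+266 > 384 → valid
(85,99,268): 85+99 ≤ 268 → not valid
(218,271,470): 218+271 > 470 → valid
(22,113,249): 22+113 ≤ 249 → not valid
(64,311,376): 64+311 ≤ 376 → not valid
3 of the 7 triples form a triangle.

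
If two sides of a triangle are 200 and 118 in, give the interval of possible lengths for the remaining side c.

By the triangle inequality, c must be less than 200 + 118 = 318 and greater than |200 − 118| = 82.

82 < c < 318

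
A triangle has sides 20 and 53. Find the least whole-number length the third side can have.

The third side must be strictly greater than |20 − 53| = 33.
The smallest integer above 33 is 34.

34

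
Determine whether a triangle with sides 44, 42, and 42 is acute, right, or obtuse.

Compare the square of the longest side to the sum of squares of the other two: 42² + 42² = 3528 > 1936 = 44².

acute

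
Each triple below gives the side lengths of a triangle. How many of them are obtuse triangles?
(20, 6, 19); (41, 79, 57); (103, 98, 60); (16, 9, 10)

(20,6,19): 6²+19² = 397 < 400 = 20² → obtuse
(41,79,57): 41²+57² = 4930 < 6241 = 79² → obtuse
(103,98,60): 60²+98² = 13204 > 10609 = 103² → acute
(16,9,10): 9²+10² = 181 < 256 = 16² → obtuse
3 of the 4 are obtuse.

3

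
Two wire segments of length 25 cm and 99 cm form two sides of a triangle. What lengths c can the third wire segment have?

74 < c < 124 (cm)

By the triangle inequality, c must be less than 25 + 99 = 124 and greater than |25 − 99| = 74.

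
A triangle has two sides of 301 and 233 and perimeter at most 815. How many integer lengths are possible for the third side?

213

Triangle inequality: 68 < x < 534. Perimeter ≤ 815 gives x ≤ 815 − 301 − 233 = 281.
So 68 < x ≤ 281; integers 69 through 281: 213 values.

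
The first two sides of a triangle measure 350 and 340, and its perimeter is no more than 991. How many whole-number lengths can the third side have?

291

Triangle inequality: 10 < x < 690. Perimeter ≤ 991 gives x ≤ 991 − 350 − 340 = 301.
So 10 < x ≤ 301; integers 11 through 301: 291 values.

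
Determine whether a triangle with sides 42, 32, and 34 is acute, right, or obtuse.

acute

Compare the square of the longest side to the sum of squares of the other two: 32² + 34² = 2180 > 1764 = 42².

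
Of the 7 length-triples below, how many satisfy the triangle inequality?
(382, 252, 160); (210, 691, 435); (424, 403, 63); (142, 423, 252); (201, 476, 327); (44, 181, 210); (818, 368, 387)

(160,252,382): 160+252 > 382 → valid
(210,435,691): 210+435 ≤ 691 → not valid
(63,403,424): 63+403 > 424 → valid
(142,252,423): 142+252 ≤ 423 → not valid
(201,327,476): 201+327 > 476 → valid
(44,181,210): 44+181 > 210 → valid
(368,387,818): 368+387 ≤ 818 → not valid
4 of the 7 triples form a triangle.

4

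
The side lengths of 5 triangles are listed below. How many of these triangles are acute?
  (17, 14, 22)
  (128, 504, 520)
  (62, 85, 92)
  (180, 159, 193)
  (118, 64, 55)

(17,14,22): 14²+17² = 485 > 484 = 22² → acute
(128,504,520): 128²+504² = 270400 = 520² → right
(62,85,92): 62²+85² = 11069 > 8464 = 92² → acute
(180,159,193): 159²+180² = 57681 > 37249 = 193² → acute
(118,64,55): 55²+64² = 7121 < 13924 = 118² → obtuse
3 of the 5 are acute.

3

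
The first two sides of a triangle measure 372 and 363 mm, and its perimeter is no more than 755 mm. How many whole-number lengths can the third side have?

11

Triangle inequality: 9 < x < 735. Perimeter ≤ 755 gives x ≤ 755 − 372 − 363 = 20.
So 9 < x ≤ 20; integers 10 through 20: 11 values.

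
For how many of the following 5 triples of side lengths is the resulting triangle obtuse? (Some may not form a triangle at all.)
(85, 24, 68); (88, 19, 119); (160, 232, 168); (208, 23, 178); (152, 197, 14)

(85,24,68): 24²+68² = 5200 < 7225 = 85² → obtuse
(88,19,119): 19+88 ≤ 119, not a triangle
(160,232,168): 160²+168² = 53824 = 232² → right
(208,23,178): 23+178 ≤ 208, not a triangle
(152,197,14): 14+152 ≤ 197, not a triangle
1 of the 5 is obtuse.

1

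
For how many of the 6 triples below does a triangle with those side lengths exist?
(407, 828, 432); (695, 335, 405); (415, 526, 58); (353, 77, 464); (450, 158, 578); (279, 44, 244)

(407,432,828): 407+432 > 828 → valid
(335,405,695): 335+405 > 695 → valid
(58,415,526): 58+415 ≤ 526 → not valid
(77,353,464): 77+353 ≤ 464 → not valid
(158,450,578): 158+450 > 578 → valid
(44,244,279): 44+244 > 279 → valid
4 of the 6 triples form a triangle.

4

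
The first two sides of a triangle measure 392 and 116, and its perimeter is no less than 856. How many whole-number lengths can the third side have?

Triangle inequality: 276 < x < 508. Perimeter ≥ 856 gives x ≥ 856 − 392 − 116 = 348.
So 348 ≤ x < 508; integers 348 through 507: 160 values.

160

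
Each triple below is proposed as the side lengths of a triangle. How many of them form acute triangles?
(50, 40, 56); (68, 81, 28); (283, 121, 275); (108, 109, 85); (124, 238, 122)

(50,40,56): 40²+50² = 4100 > 3136 = 56² → acute
(68,81,28): 28²+68² = 5408 < 6561 = 81² → obtuse
(283,121,275): 121²+275² = 90266 > 80089 = 283² → acute
(108,109,85): 85²+108² = 18889 > 11881 = 109² → acute
(124,238,122): 122²+124² = 30260 < 56644 = 238² → obtuse
3 of the 5 are acute.

3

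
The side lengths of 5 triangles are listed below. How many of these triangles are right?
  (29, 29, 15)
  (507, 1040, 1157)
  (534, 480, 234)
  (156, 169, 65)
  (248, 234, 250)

(29,29,15): 15²+29² = 1066 > 841 = 29² → acute
(507,1040,1157): 507²+1040² = 1338649 = 1157² → right
(534,480,234): 234²+480² = 285156 = 534² → right
(156,169,65): 65²+156² = 28561 = 169² → right
(248,234,250): 234²+248² = 116260 > 62500 = 250² → acute
3 of the 5 are right.

3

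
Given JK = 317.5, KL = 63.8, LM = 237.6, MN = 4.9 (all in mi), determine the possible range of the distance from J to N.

11.2 ≤ JN ≤ 623.8 mi

The maximum is all hops collinear in one direction: 317.5 + 63.8 + 237.6 + 4.9 = 623.8.
The longest hop is 317.5; the others sum to 306.3. Folding the others back against it leaves at least 317.5 − 306.3 = 11.2.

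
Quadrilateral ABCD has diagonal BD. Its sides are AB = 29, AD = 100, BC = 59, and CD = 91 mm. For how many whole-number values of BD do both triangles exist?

57

From triangle ABD: 71 < BD < 129.
From triangle CBD: 32 < BD < 150.
Intersection: 71 < BD < 129, so integers 72 through 128: 57 values.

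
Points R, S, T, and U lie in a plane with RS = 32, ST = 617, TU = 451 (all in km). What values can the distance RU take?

The maximum is all hops collinear in one direction: 32 + 617 + 451 = 1100.
The longest hop is 617; the others sum to 483. Folding the others back against it leaves at least 617 − 483 = 134.

134 ≤ RU ≤ 1100 km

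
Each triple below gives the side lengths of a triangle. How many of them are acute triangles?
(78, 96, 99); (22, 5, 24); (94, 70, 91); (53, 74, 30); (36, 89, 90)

3

(78,96,99): 78²+96² = 15300 > 9801 = 99² → acute
(22,5,24): 5²+22² = 509 < 576 = 24² → obtuse
(94,70,91): 70²+91² = 13181 > 8836 = 94² → acute
(53,74,30): 30²+53² = 3709 < 5476 = 74² → obtuse
(36,89,90): 36²+89² = 9217 > 8100 = 90² → acute
3 of the 5 are acute.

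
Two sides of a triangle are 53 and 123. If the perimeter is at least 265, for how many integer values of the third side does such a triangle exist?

Triangle inequality: 70 < x < 176. Perimeter ≥ 265 gives x ≥ 265 − 53 − 123 = 89.
So 89 ≤ x < 176; integers 89 through 175: 87 values.

87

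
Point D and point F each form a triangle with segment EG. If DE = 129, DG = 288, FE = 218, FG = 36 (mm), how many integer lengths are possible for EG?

71

From triangle DEG: 159 < EG < 417.
From triangle FEG: 182 < EG < 254.
Intersection: 182 < EG < 254, so integers 183 through 253: 71 values.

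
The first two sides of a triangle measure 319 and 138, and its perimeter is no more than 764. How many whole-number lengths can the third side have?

Triangle inequality: 181 < x < 457. Perimeter ≤ 764 gives x ≤ 764 − 319 − 138 = 307.
So 181 < x ≤ 307; integers 182 through 307: 126 values.

126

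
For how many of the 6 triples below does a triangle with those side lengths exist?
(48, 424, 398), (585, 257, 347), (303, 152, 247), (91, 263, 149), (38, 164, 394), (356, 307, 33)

(48,398,424): 48+398 > 424 → valid
(257,347,585): 257+347 > 585 → valid
(152,247,303): 152+247 > 303 → valid
(91,149,263): 91+149 ≤ 263 → not valid
(38,164,394): 38+164 ≤ 394 → not valid
(33,307,356): 33+307 ≤ 356 → not valid
3 of the 6 triples form a triangle.

3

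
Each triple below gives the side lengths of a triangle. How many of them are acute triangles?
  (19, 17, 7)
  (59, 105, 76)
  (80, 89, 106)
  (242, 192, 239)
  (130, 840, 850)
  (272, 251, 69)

(19,17,7): 7²+17² = 338 < 361 = 19² → obtuse
(59,105,76): 59²+76² = 9257 < 11025 = 105² → obtuse
(80,89,106): 80²+89² = 14321 > 11236 = 106² → acute
(242,192,239): 192²+239² = 93985 > 58564 = 242² → acute
(130,840,850): 130²+840² = 722500 = 850² → right
(272,251,69): 69²+251² = 67762 < 73984 = 272² → obtuse
2 of the 6 are acute.

2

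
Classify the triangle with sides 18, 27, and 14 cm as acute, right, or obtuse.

obtuse

Compare the square of the longest side to the sum of squares of the other two: 14² + 18² = 520 < 729 = 27².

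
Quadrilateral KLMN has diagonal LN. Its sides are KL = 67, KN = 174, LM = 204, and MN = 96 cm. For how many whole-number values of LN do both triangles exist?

From triangle KLN: 107 < LN < 241.
From triangle MLN: 108 < LN < 300.
Intersection: 108 < LN < 241, so integers 109 through 240: 132 values.

132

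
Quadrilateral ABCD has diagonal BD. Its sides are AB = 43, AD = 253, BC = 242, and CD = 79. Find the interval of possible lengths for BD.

210 < BD < 296

From triangle ABD: |43 − 253| < BD < 43 + 253, i.e. 210 < BD < 296.
From triangle CBD: 163 < BD < 321.
Both must hold, so BD lies in the intersection.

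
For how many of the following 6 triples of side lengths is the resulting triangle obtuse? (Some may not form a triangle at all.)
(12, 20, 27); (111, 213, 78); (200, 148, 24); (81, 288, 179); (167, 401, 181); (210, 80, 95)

1

(12,20,27): 12²+20² = 544 < 729 = 27² → obtuse
(111,213,78): 78+111 ≤ 213, not a triangle
(200,148,24): 24+148 ≤ 200, not a triangle
(81,288,179): 81+179 ≤ 288, not a triangle
(167,401,181): 167+181 ≤ 401, not a triangle
(210,80,95): 80+95 ≤ 210, not a triangle
1 of the 6 is obtuse.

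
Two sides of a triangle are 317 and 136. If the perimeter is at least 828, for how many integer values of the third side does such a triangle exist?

Triangle inequality: 181 < x < 453. Perimeter ≥ 828 gives x ≥ 828 − 317 − 136 = 375.
So 375 ≤ x < 453; integers 375 through 452: 78 values.

78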